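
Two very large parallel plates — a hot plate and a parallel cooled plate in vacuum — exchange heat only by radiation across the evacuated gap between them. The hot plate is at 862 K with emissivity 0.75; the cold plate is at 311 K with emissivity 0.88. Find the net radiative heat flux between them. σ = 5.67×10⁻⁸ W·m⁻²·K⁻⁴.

q ≈ 20900 W/m²

For two infinite grey parallel plates, q = σ(T₁⁴ − T₂⁴)/(1/ε₁ + 1/ε₂ − 1).
T₁⁴ − T₂⁴ = 5.521×10¹¹ − 9.355×10⁹ = 5.428×10¹¹ K⁴.
1/ε₁ + 1/ε₂ − 1 = 1.333 + 1.136 − 1 = 1.470.
q = 5.67×10⁻⁸ × 5.428×10¹¹ / 1.470.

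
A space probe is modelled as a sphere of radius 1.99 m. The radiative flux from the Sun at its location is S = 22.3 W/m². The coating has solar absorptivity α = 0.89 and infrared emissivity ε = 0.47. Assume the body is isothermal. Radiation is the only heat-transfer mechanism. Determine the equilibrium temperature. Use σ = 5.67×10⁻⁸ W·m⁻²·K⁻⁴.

T ≈ 117 K

At equilibrium, absorbed power = emitted power.
Absorbing cross-section = πr² = 12.44 m²; emitting surface = 4πr² = 49.76 m² (ratio 4).
αS·A_cross = εσ·A_surf·T⁴  ⇒  T⁴ = αS/(ε·4σ).
T⁴ = 0.890·22.3/(0.47·4·5.67×10⁻⁸) = 1.862×10⁸ K⁴.
T = (1.862×10⁸)^(1/4).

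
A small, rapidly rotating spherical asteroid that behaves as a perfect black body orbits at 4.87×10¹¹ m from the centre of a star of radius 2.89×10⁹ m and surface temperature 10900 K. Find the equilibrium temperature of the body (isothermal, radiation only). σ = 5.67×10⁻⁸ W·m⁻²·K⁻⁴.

T ≈ 594 K

The star's surface emits σT_*⁴; at distance d the flux is S = σT_*⁴(R_*/d)².
S = 5.67×10⁻⁸·(10900)⁴·(2.89×10⁹/4.87×10¹¹)² = 28190 W/m².
For an isothermal sphere T⁴ = (1−a)S/(4σ) = 1.243×10¹¹ K⁴.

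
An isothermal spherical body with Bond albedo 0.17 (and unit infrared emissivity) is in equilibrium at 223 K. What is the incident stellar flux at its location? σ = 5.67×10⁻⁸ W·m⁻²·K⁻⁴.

S ≈ 676 W/m²

(1−a)S·πr² = σ·4πr²·T⁴ ⇒ S = 4σT⁴/(1−a).
S = 4·5.67×10⁻⁸·2.473×10⁹/0.830.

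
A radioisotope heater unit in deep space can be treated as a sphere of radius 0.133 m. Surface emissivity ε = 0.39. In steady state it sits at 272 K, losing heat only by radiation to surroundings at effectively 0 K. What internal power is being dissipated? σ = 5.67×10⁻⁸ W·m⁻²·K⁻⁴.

Steady state: P = εσA T⁴.
A = 4πr² = 0.2223 m²; T⁴ = (272)⁴ = 5.474×10⁹ K⁴.
P = 0.39 × 5.67×10⁻⁸ × 0.2223 × 5.474×10⁹.

P ≈ 26.9 W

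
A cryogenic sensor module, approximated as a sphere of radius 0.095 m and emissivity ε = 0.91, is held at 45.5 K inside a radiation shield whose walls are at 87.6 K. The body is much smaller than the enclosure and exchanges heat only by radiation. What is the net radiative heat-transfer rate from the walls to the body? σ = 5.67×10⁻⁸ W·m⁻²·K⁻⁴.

For a small grey body in a large enclosure: P_net = εσA(T_body⁴ − T_wall⁴).
A = 4πr² = 0.1134 m²; T_body⁴ − T_wall⁴ = 4.286×10⁶ − 5.889×10⁷ = -5.460×10⁷ K⁴.
|P_net| = 0.91·5.67×10⁻⁸·0.1134·5.460×10⁷.

P_net ≈ 0.320 W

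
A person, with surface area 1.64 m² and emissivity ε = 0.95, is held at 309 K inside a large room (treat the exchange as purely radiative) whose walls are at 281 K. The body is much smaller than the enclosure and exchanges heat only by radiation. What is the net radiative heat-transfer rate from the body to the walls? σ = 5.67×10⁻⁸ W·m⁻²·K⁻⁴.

P_net ≈ 255 W

For a small grey body in a large enclosure: P_net = εσA(T_body⁴ − T_wall⁴).
A = 1.64 m²; T_body⁴ − T_wall⁴ = 9.117×10⁹ − 6.235×10⁹ = 2.882×10⁹ K⁴.
|P_net| = 0.95·5.67×10⁻⁸·1.640·2.882×10⁹.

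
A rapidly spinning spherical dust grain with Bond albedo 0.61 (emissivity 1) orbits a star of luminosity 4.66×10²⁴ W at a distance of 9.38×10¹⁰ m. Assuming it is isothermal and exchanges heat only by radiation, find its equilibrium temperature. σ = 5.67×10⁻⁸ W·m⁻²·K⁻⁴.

T ≈ 92.3 K

First find the stellar flux at distance d: S = L/(4πd²) = 4.66×10²⁴/(4π·(9.38×10¹⁰)²) = 42.15 W/m².
For an isothermal sphere, absorbed (1−a)S·πr² = emitted σ·4πr²·T⁴, so T⁴ = (1−a)S/(4σ).
T⁴ = 0.390·42.15/(4·5.67×10⁻⁸) = 7.248×10⁷ K⁴.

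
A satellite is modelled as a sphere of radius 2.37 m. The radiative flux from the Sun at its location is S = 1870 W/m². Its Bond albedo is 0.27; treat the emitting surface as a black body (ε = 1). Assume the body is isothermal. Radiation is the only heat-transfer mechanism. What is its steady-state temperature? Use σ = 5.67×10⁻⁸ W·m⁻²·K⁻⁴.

At equilibrium, absorbed power = emitted power.
Absorbing cross-section = πr² = 17.65 m²; emitting surface = 4πr² = 70.58 m² (ratio 4).
(1−a)S·A_cross = εσ·A_surf·T⁴  ⇒  T⁴ = (1−a)S/(4σ).
T⁴ = 0.730·1870/(4·5.67×10⁻⁸) = 6.019×10⁹ K⁴.
T = (6.019×10⁹)^(1/4).

T ≈ 279 K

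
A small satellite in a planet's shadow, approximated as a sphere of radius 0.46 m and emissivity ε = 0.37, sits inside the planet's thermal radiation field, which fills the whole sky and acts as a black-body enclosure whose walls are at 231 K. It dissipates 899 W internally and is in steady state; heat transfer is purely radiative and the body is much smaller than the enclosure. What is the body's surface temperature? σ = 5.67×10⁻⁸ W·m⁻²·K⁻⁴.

For a small grey body in a large enclosure, net radiated power = εσA(T⁴ − T_w⁴).
Steady state: P = εσA(T⁴ − T_w⁴) with A = 4πr² = 2.659 m².
T⁴ = P/(εσA) + T_w⁴ = 899/(0.37·5.67×10⁻⁸·2.659) + (231)⁴
    = 1.612×10¹⁰ + 2.847×10⁹ = 1.896×10¹⁰ K⁴.

T ≈ 371 K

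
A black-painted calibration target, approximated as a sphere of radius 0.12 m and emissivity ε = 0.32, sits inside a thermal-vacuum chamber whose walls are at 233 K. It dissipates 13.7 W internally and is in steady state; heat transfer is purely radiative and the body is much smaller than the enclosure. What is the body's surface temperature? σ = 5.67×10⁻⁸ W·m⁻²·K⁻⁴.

T ≈ 290 K

For a small grey body in a large enclosure, net radiated power = εσA(T⁴ − T_w⁴).
Steady state: P = εσA(T⁴ − T_w⁴) with A = 4πr² = 0.1810 m².
T⁴ = P/(εσA) + T_w⁴ = 13.7/(0.32·5.67×10⁻⁸·0.1810) + (233)⁴
    = 4.173×10⁹ + 2.947×10⁹ = 7.120×10⁹ K⁴.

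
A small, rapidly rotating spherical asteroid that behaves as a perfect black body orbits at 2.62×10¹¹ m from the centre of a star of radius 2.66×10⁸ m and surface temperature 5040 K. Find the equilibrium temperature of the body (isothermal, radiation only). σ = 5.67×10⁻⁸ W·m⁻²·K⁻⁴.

T ≈ 114 K

The star's surface emits σT_*⁴; at distance d the flux is S = σT_*⁴(R_*/d)².
S = 5.67×10⁻⁸·(5040)⁴·(2.66×10⁸/2.62×10¹¹)² = 37.71 W/m².
For an isothermal sphere T⁴ = (1−a)S/(4σ) = 1.663×10⁸ K⁴.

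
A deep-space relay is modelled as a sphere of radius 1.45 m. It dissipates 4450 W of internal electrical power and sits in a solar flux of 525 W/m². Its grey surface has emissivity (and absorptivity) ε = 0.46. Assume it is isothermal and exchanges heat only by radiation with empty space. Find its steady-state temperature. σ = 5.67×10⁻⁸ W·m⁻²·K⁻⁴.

At steady state, absorbed solar power + internal power = radiated power.
Absorbed: α·S·A_cross = 0.46·525·6.605 = 1595 W (cross-section πr²).
Total input = 1595 + 4450 = 6045 W.
Radiated: εσ·A_surf·T⁴ with A_surf = 4πr² = 26.42 m².
T⁴ = 6045/(0.46·5.67×10⁻⁸·26.42) = 8.772×10⁹ K⁴.

T ≈ 306 K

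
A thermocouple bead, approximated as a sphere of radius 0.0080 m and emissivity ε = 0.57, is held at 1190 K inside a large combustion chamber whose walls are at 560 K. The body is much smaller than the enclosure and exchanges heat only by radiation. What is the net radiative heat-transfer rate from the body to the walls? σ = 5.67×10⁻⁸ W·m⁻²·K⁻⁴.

For a small grey body in a large enclosure: P_net = εσA(T_body⁴ − T_wall⁴).
A = 4πr² = 8.042×10⁻⁴ m²; T_body⁴ − T_wall⁴ = 2.005×10¹² − 9.834×10¹⁰ = 1.907×10¹² K⁴.
|P_net| = 0.57·5.67×10⁻⁸·8.042×10⁻⁴·1.907×10¹².

P_net ≈ 49.6 W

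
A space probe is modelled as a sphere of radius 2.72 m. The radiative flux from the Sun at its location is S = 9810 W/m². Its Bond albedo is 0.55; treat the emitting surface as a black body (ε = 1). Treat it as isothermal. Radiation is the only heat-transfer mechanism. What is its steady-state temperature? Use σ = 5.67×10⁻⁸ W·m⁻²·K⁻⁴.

T ≈ 374 K

At equilibrium, absorbed power = emitted power.
Absorbing cross-section = πr² = 23.24 m²; emitting surface = 4πr² = 92.97 m² (ratio 4).
(1−a)S·A_cross = εσ·A_surf·T⁴  ⇒  T⁴ = (1−a)S/(4σ).
T⁴ = 0.450·9810/(4·5.67×10⁻⁸) = 1.946×10¹⁰ K⁴.
T = (1.946×10¹⁰)^(1/4).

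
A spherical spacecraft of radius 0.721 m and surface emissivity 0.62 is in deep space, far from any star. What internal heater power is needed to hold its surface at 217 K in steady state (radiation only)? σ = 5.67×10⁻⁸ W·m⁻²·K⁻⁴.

P = εσ·4πr²·T⁴.
4πr² = 6.533 m²; T⁴ = 2.217×10⁹ K⁴.
P = 0.62·5.67×10⁻⁸·6.533·2.217×10⁹.

P ≈ 509 W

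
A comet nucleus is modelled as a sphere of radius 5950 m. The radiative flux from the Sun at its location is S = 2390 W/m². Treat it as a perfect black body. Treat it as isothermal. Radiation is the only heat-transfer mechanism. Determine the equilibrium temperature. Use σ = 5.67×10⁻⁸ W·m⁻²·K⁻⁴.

At equilibrium, absorbed power = emitted power.
Absorbing cross-section = πr² = 1.112×10⁸ m²; emitting surface = 4πr² = 4.449×10⁸ m² (ratio 4).
S·A_cross = εσ·A_surf·T⁴  ⇒  T⁴ = S/(4σ).
T⁴ = 1.00·2390/(4·5.67×10⁻⁸) = 1.054×10¹⁰ K⁴.
T = (1.054×10¹⁰)^(1/4).

T ≈ 320 K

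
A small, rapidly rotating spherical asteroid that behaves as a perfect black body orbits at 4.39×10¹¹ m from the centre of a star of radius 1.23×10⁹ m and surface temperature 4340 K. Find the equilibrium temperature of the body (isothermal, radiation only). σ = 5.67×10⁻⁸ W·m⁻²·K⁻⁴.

T ≈ 162 K

The star's surface emits σT_*⁴; at distance d the flux is S = σT_*⁴(R_*/d)².
S = 5.67×10⁻⁸·(4340)⁴·(1.23×10⁹/4.39×10¹¹)² = 157.9 W/m².
For an isothermal sphere T⁴ = (1−a)S/(4σ) = 6.963×10⁸ K⁴.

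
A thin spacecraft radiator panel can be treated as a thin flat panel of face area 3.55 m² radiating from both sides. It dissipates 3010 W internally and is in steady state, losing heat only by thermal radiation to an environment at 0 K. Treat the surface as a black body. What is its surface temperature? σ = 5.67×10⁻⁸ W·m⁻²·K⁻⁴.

T ≈ 294 K

Steady state: internal power = radiated power, P = εσA T⁴.
Radiating area A = 2·3.55 = 7.100 m².
T⁴ = P/(εσA) = 3010/(1.0·5.67×10⁻⁸·7.100) = 7.477×10⁹ K⁴.
T = (7.477×10⁹)^(1/4).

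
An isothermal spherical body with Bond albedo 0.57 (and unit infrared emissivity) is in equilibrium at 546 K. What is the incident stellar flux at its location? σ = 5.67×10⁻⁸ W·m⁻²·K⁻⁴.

S ≈ 46900 W/m²

(1−a)S·πr² = σ·4πr²·T⁴ ⇒ S = 4σT⁴/(1−a).
S = 4·5.67×10⁻⁸·8.887×10¹⁰/0.430.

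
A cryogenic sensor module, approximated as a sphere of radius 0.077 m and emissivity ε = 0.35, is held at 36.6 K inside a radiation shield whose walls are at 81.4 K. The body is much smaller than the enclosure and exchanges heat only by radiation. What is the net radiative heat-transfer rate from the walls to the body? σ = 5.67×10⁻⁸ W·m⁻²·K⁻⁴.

P_net ≈ 0.0623 W

For a small grey body in a large enclosure: P_net = εσA(T_body⁴ − T_wall⁴).
A = 4πr² = 0.07451 m²; T_body⁴ − T_wall⁴ = 1.794×10⁶ − 4.390×10⁷ = -4.211×10⁷ K⁴.
|P_net| = 0.35·5.67×10⁻⁸·0.07451·4.211×10⁷.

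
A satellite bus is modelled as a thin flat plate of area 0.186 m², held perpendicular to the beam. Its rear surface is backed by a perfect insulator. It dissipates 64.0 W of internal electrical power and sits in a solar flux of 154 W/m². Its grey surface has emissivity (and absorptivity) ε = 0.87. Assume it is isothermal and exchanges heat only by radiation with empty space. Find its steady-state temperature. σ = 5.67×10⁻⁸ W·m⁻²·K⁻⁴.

T ≈ 314 K

At steady state, absorbed solar power + internal power = radiated power.
Absorbed: α·S·A_cross = 0.87·154·0.1860 = 24.92 W (cross-section A).
Total input = 24.92 + 64.0 = 88.92 W.
Radiated: εσ·A_surf·T⁴ with A_surf = A = 0.1860 m².
T⁴ = 88.92/(0.87·5.67×10⁻⁸·0.1860) = 9.691×10⁹ K⁴.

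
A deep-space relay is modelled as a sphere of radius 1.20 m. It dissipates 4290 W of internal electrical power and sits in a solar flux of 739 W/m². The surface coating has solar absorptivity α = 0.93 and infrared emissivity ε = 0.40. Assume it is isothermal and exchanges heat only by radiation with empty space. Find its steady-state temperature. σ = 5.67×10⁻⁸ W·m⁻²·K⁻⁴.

T ≈ 366 K

At steady state, absorbed solar power + internal power = radiated power.
Absorbed: α·S·A_cross = 0.93·739·4.524 = 3109 W (cross-section πr²).
Total input = 3109 + 4290 = 7399 W.
Radiated: εσ·A_surf·T⁴ with A_surf = 4πr² = 18.10 m².
T⁴ = 7399/(0.40·5.67×10⁻⁸·18.10) = 1.803×10¹⁰ K⁴.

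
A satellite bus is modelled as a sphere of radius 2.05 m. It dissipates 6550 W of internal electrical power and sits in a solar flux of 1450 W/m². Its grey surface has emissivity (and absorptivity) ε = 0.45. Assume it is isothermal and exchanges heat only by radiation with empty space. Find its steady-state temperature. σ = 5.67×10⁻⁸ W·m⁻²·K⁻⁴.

T ≈ 326 K

At steady state, absorbed solar power + internal power = radiated power.
Absorbed: α·S·A_cross = 0.45·1450·13.20 = 8615 W (cross-section πr²).
Total input = 8615 + 6550 = 15160 W.
Radiated: εσ·A_surf·T⁴ with A_surf = 4πr² = 52.81 m².
T⁴ = 15160/(0.45·5.67×10⁻⁸·52.81) = 1.125×10¹⁰ K⁴.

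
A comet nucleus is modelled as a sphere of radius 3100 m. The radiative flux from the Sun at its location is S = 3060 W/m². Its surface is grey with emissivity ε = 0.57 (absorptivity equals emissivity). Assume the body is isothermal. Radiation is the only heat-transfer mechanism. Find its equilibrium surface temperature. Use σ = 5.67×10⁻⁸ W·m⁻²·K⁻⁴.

At equilibrium, absorbed power = emitted power.
Absorbing cross-section = πr² = 3.019×10⁷ m²; emitting surface = 4πr² = 1.208×10⁸ m² (ratio 4).
εS·A_cross = εσ·A_surf·T⁴  ⇒  T⁴ = S/(4σ)   (ε cancels).
T⁴ = 3060/(4·5.67×10⁻⁸) = 1.349×10¹⁰ K⁴.
T = (1.349×10¹⁰)^(1/4).

T ≈ 341 K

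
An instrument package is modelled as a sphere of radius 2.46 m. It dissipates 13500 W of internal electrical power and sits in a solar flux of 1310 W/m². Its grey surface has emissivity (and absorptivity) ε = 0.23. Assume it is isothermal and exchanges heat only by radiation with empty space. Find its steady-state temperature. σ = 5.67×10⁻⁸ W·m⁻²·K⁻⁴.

At steady state, absorbed solar power + internal power = radiated power.
Absorbed: α·S·A_cross = 0.23·1310·19.01 = 5728 W (cross-section πr²).
Total input = 5728 + 13500 = 19230 W.
Radiated: εσ·A_surf·T⁴ with A_surf = 4πr² = 76.05 m².
T⁴ = 19230/(0.23·5.67×10⁻⁸·76.05) = 1.939×10¹⁰ K⁴.

T ≈ 373 K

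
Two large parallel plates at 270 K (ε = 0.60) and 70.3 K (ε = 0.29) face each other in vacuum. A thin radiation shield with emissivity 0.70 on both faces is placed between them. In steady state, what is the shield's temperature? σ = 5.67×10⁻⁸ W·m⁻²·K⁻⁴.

In steady state the net flux on the hot side equals that on the cold side.
σ(T₁⁴−T_s⁴)/D₁ = σ(T_s⁴−T₂⁴)/D₂, with D₁ = 1/ε₁+1/ε_s−1 = 2.095, D₂ = 1/ε_s+1/ε₂−1 = 3.877.
Solve for T_s⁴: T_s⁴ = (D₂·T₁⁴ + D₁·T₂⁴)/(D₁+D₂) = 3.458×10⁹ K⁴.

T_s ≈ 243 K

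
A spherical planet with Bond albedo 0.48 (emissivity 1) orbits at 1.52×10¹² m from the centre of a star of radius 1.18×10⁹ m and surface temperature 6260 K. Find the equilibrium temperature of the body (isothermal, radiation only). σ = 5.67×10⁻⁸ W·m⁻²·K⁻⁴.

The star's surface emits σT_*⁴; at distance d the flux is S = σT_*⁴(R_*/d)².
S = 5.67×10⁻⁸·(6260)⁴·(1.18×10⁹/1.52×10¹²)² = 52.48 W/m².
For an isothermal sphere T⁴ = (1−a)S/(4σ) = 1.203×10⁸ K⁴.

T ≈ 105 K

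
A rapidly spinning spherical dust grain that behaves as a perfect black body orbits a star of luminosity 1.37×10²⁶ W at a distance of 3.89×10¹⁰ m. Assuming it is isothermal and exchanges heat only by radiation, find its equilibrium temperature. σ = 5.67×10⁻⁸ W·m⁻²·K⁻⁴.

First find the stellar flux at distance d: S = L/(4πd²) = 1.37×10²⁶/(4π·(3.89×10¹⁰)²) = 7205 W/m².
For an isothermal sphere, absorbed (1−a)S·πr² = emitted σ·4πr²·T⁴, so T⁴ = (1−a)S/(4σ).
T⁴ = 1.00·7205/(4·5.67×10⁻⁸) = 3.177×10¹⁰ K⁴.

T ≈ 422 K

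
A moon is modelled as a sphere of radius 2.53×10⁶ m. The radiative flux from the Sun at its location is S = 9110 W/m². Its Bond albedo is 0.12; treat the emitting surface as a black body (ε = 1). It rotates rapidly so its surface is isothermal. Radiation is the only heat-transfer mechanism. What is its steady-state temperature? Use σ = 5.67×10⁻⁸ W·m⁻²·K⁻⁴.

At equilibrium, absorbed power = emitted power.
Absorbing cross-section = πr² = 2.011×10¹³ m²; emitting surface = 4πr² = 8.044×10¹³ m² (ratio 4).
(1−a)S·A_cross = εσ·A_surf·T⁴  ⇒  T⁴ = (1−a)S/(4σ).
T⁴ = 0.880·9110/(4·5.67×10⁻⁸) = 3.535×10¹⁰ K⁴.
T = (3.535×10¹⁰)^(1/4).

T ≈ 434 K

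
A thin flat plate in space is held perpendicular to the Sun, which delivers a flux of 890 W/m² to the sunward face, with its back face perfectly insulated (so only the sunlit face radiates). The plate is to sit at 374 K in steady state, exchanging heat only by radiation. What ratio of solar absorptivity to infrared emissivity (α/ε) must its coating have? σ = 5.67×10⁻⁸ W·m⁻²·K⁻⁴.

Balance: αS·A = εσ·1A·T⁴ ⇒ α/ε = σT⁴/S.
α/ε = 5.67×10⁻⁸·(374)⁴/890 = 5.67×10⁻⁸·1.957×10¹⁰/890.

α/ε ≈ 1.25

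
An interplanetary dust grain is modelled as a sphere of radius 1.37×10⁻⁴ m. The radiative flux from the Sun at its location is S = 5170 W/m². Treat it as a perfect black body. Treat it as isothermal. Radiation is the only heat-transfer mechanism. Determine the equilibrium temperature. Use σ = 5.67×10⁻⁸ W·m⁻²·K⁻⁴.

T ≈ 389 K

At equilibrium, absorbed power = emitted power.
Absorbing cross-section = πr² = 5.896×10⁻⁸ m²; emitting surface = 4πr² = 2.359×10⁻⁷ m² (ratio 4).
S·A_cross = εσ·A_surf·T⁴  ⇒  T⁴ = S/(4σ).
T⁴ = 1.00·5170/(4·5.67×10⁻⁸) = 2.280×10¹⁰ K⁴.
T = (2.280×10¹⁰)^(1/4).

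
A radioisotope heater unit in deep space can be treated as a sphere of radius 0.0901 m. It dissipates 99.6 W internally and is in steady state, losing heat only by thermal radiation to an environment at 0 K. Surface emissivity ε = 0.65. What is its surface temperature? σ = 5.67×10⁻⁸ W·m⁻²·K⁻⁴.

Steady state: internal power = radiated power, P = εσA T⁴.
Radiating area A = 4πr² = 0.1020 m².
T⁴ = P/(εσA) = 99.6/(0.65·5.67×10⁻⁸·0.1020) = 2.649×10¹⁰ K⁴.
T = (2.649×10¹⁰)^(1/4).

T ≈ 403 K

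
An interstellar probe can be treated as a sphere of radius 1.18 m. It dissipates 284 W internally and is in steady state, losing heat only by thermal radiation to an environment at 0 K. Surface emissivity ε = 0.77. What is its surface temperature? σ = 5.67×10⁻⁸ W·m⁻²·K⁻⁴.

Steady state: internal power = radiated power, P = εσA T⁴.
Radiating area A = 4πr² = 17.50 m².
T⁴ = P/(εσA) = 284/(0.77·5.67×10⁻⁸·17.50) = 3.718×10⁸ K⁴.
T = (3.718×10⁸)^(1/4).

T ≈ 139 K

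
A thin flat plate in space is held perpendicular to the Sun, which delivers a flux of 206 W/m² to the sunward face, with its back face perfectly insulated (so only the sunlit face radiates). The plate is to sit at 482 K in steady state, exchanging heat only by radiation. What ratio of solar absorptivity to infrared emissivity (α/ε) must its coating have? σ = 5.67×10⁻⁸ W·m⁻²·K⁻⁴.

α/ε ≈ 14.9

Balance: αS·A = εσ·1A·T⁴ ⇒ α/ε = σT⁴/S.
α/ε = 5.67×10⁻⁸·(482)⁴/206 = 5.67×10⁻⁸·5.397×10¹⁰/206.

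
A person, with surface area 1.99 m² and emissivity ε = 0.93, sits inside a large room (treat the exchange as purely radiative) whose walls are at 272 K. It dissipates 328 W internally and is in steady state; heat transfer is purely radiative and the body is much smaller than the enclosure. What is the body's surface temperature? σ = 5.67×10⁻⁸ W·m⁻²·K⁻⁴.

For a small grey body in a large enclosure, net radiated power = εσA(T⁴ − T_w⁴).
Steady state: P = εσA(T⁴ − T_w⁴) with A = 1.99 m².
T⁴ = P/(εσA) + T_w⁴ = 328/(0.93·5.67×10⁻⁸·1.990) + (272)⁴
    = 3.126×10⁹ + 5.474×10⁹ = 8.599×10⁹ K⁴.

T ≈ 305 K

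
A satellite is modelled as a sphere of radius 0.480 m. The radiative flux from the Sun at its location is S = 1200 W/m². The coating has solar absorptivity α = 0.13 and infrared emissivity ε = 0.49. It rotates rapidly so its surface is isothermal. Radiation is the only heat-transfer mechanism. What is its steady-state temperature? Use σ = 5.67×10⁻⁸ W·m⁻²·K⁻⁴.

T ≈ 194 K

At equilibrium, absorbed power = emitted power.
Absorbing cross-section = πr² = 0.7238 m²; emitting surface = 4πr² = 2.895 m² (ratio 4).
αS·A_cross = εσ·A_surf·T⁴  ⇒  T⁴ = αS/(ε·4σ).
T⁴ = 0.130·1200/(0.49·4·5.67×10⁻⁸) = 1.404×10⁹ K⁴.
T = (1.404×10⁹)^(1/4).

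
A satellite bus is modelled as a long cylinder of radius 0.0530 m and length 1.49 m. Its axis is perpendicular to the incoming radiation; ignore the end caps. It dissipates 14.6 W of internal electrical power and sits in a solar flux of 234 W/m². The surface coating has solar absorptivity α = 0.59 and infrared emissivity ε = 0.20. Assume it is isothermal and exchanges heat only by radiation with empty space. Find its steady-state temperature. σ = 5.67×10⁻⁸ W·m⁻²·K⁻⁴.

T ≈ 284 K

At steady state, absorbed solar power + internal power = radiated power.
Absorbed: α·S·A_cross = 0.59·234·0.1579 = 21.81 W (cross-section 2rL).
Total input = 21.81 + 14.6 = 36.41 W.
Radiated: εσ·A_surf·T⁴ with A_surf = 2πrL = 0.4962 m².
T⁴ = 36.41/(0.20·5.67×10⁻⁸·0.4962) = 6.470×10⁹ K⁴.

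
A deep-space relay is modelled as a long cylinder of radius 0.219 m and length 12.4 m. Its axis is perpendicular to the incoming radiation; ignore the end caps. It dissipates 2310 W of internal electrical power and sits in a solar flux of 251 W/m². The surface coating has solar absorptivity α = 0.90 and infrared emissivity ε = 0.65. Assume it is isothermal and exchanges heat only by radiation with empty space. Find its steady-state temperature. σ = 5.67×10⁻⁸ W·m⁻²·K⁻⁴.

T ≈ 274 K

At steady state, absorbed solar power + internal power = radiated power.
Absorbed: α·S·A_cross = 0.90·251·5.431 = 1227 W (cross-section 2rL).
Total input = 1227 + 2310 = 3537 W.
Radiated: εσ·A_surf·T⁴ with A_surf = 2πrL = 17.06 m².
T⁴ = 3537/(0.65·5.67×10⁻⁸·17.06) = 5.624×10⁹ K⁴.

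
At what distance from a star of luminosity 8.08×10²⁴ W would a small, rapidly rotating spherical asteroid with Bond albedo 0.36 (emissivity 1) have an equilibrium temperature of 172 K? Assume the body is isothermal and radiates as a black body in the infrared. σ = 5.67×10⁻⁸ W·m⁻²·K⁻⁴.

For an isothermal black-emitting sphere, (1−a)S·πr² = σ·4πr²·T⁴ ⇒ S = 4σT⁴/(1−a).
S = 4·5.67×10⁻⁸·(172)⁴/0.640 = 310.2 W/m².
Flux falls as S = L/(4πd²), so d = √(L/(4πS)) = √(8.08×10²⁴/(4π·310.2)).

d ≈ 4.55×10¹⁰ m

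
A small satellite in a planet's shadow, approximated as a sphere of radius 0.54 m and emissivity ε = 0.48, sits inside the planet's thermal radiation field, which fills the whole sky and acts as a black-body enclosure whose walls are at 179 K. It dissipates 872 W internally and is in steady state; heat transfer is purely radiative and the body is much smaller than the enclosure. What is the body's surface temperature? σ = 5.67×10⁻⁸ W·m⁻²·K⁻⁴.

For a small grey body in a large enclosure, net radiated power = εσA(T⁴ − T_w⁴).
Steady state: P = εσA(T⁴ − T_w⁴) with A = 4πr² = 3.664 m².
T⁴ = P/(εσA) + T_w⁴ = 872/(0.48·5.67×10⁻⁸·3.664) + (179)⁴
    = 8.744×10⁹ + 1.027×10⁹ = 9.770×10⁹ K⁴.

T ≈ 314 K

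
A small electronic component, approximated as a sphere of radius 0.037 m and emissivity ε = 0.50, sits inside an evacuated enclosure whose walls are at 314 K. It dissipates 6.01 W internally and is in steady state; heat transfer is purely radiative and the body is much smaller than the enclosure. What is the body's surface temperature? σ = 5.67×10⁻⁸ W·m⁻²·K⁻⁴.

T ≈ 385 K

For a small grey body in a large enclosure, net radiated power = εσA(T⁴ − T_w⁴).
Steady state: P = εσA(T⁴ − T_w⁴) with A = 4πr² = 0.01720 m².
T⁴ = P/(εσA) + T_w⁴ = 6.01/(0.50·5.67×10⁻⁸·0.01720) + (314)⁴
    = 1.232×10¹⁰ + 9.721×10⁹ = 2.204×10¹⁰ K⁴.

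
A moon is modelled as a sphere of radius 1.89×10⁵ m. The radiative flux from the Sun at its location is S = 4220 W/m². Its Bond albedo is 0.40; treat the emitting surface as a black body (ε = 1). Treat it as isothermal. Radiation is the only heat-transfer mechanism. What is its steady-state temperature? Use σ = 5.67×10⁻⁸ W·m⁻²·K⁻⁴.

At equilibrium, absorbed power = emitted power.
Absorbing cross-section = πr² = 1.122×10¹¹ m²; emitting surface = 4πr² = 4.489×10¹¹ m² (ratio 4).
(1−a)S·A_cross = εσ·A_surf·T⁴  ⇒  T⁴ = (1−a)S/(4σ).
T⁴ = 0.600·4220/(4·5.67×10⁻⁸) = 1.116×10¹⁰ K⁴.
T = (1.116×10¹⁰)^(1/4).

T ≈ 325 K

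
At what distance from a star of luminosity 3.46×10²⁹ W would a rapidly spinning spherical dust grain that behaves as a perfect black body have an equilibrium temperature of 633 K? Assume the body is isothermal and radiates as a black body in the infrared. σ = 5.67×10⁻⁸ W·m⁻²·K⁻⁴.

d ≈ 8.70×10¹¹ m

For an isothermal black-emitting sphere, (1−a)S·πr² = σ·4πr²·T⁴ ⇒ S = 4σT⁴/(1−a).
S = 4·5.67×10⁻⁸·(633)⁴/1.00 = 36410 W/m².
Flux falls as S = L/(4πd²), so d = √(L/(4πS)) = √(3.46×10²⁹/(4π·36410)).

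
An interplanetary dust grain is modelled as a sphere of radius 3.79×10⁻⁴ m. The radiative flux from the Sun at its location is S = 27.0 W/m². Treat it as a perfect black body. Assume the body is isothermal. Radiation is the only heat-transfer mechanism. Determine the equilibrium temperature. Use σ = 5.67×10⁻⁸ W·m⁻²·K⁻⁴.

At equilibrium, absorbed power = emitted power.
Absorbing cross-section = πr² = 4.513×10⁻⁷ m²; emitting surface = 4πr² = 1.805×10⁻⁶ m² (ratio 4).
S·A_cross = εσ·A_surf·T⁴  ⇒  T⁴ = S/(4σ).
T⁴ = 1.00·27.0/(4·5.67×10⁻⁸) = 1.190×10⁸ K⁴.
T = (1.190×10⁸)^(1/4).

T ≈ 104 K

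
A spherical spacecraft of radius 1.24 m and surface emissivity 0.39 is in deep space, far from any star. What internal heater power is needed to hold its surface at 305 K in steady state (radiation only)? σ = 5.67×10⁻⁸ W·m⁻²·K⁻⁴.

P ≈ 3700 W

P = εσ·4πr²·T⁴.
4πr² = 19.32 m²; T⁴ = 8.654×10⁹ K⁴.
P = 0.39·5.67×10⁻⁸·19.32·8.654×10⁹.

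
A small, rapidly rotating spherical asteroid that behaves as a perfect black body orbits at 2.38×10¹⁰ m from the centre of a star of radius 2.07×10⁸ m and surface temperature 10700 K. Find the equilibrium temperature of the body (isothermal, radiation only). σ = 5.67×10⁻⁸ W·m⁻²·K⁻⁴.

T ≈ 706 K

The star's surface emits σT_*⁴; at distance d the flux is S = σT_*⁴(R_*/d)².
S = 5.67×10⁻⁸·(10700)⁴·(2.07×10⁸/2.38×10¹⁰)² = 56220 W/m².
For an isothermal sphere T⁴ = (1−a)S/(4σ) = 2.479×10¹¹ K⁴.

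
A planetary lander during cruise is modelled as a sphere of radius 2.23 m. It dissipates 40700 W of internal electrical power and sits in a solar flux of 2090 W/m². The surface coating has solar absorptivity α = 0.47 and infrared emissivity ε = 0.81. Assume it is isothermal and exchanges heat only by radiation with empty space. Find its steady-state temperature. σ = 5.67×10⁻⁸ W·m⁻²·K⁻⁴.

T ≈ 374 K

At steady state, absorbed solar power + internal power = radiated power.
Absorbed: α·S·A_cross = 0.47·2090·15.62 = 15350 W (cross-section πr²).
Total input = 15350 + 40700 = 56050 W.
Radiated: εσ·A_surf·T⁴ with A_surf = 4πr² = 62.49 m².
T⁴ = 56050/(0.81·5.67×10⁻⁸·62.49) = 1.953×10¹⁰ K⁴.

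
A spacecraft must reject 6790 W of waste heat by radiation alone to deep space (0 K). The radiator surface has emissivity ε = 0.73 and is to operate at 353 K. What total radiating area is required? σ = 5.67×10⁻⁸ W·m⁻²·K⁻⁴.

P = εσA T⁴ ⇒ A = P/(εσT⁴).
T⁴ = 1.553×10¹⁰ K⁴.
A = 6790/(0.73 × 5.67×10⁻⁸ × 1.553×10¹⁰).

A ≈ 10.6 m²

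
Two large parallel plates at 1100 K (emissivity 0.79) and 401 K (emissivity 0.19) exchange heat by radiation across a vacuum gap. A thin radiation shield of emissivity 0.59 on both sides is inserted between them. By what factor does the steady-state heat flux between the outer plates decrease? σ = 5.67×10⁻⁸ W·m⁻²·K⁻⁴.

factor ≈ 1.43

Without shield: q₀ = σΔ(T⁴)/(1/ε₁+1/ε₂−1) with denominator 5.529.
With shield the two gaps are in series; the resistances add: (1/ε₁+1/ε_s−1)+(1/ε_s+1/ε₂−1) = 1.961+5.958 = 7.919.
Heat-flux ratio q₀/q = 7.919/5.529.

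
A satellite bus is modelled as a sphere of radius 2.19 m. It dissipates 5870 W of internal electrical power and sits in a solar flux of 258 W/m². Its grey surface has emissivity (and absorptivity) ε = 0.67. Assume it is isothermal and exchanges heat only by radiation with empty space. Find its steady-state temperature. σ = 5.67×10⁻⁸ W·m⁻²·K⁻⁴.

At steady state, absorbed solar power + internal power = radiated power.
Absorbed: α·S·A_cross = 0.67·258·15.07 = 2605 W (cross-section πr²).
Total input = 2605 + 5870 = 8475 W.
Radiated: εσ·A_surf·T⁴ with A_surf = 4πr² = 60.27 m².
T⁴ = 8475/(0.67·5.67×10⁻⁸·60.27) = 3.701×10⁹ K⁴.

T ≈ 247 K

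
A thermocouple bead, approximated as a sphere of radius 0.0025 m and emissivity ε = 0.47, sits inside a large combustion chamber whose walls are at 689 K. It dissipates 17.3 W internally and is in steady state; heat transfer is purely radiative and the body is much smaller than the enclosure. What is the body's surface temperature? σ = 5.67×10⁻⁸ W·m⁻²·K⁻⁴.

For a small grey body in a large enclosure, net radiated power = εσA(T⁴ − T_w⁴).
Steady state: P = εσA(T⁴ − T_w⁴) with A = 4πr² = 7.854×10⁻⁵ m².
T⁴ = P/(εσA) + T_w⁴ = 17.3/(0.47·5.67×10⁻⁸·7.854×10⁻⁵) + (689)⁴
    = 8.266×10¹² + 2.254×10¹¹ = 8.491×10¹² K⁴.

T ≈ 1710 K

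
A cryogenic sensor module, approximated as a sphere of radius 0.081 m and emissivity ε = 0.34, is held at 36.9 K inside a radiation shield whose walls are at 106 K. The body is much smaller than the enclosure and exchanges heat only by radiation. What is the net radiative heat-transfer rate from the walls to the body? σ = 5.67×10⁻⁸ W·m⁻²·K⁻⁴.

P_net ≈ 0.198 W

For a small grey body in a large enclosure: P_net = εσA(T_body⁴ − T_wall⁴).
A = 4πr² = 0.08245 m²; T_body⁴ − T_wall⁴ = 1.854×10⁶ − 1.262×10⁸ = -1.244×10⁸ K⁴.
|P_net| = 0.34·5.67×10⁻⁸·0.08245·1.244×10⁸.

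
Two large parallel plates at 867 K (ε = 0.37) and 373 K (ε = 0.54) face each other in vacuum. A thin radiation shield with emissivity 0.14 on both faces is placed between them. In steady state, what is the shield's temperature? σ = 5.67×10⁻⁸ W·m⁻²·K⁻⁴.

T_s ≈ 726 K

In steady state the net flux on the hot side equals that on the cold side.
σ(T₁⁴−T_s⁴)/D₁ = σ(T_s⁴−T₂⁴)/D₂, with D₁ = 1/ε₁+1/ε_s−1 = 8.846, D₂ = 1/ε_s+1/ε₂−1 = 7.995.
Solve for T_s⁴: T_s⁴ = (D₂·T₁⁴ + D₁·T₂⁴)/(D₁+D₂) = 2.784×10¹¹ K⁴.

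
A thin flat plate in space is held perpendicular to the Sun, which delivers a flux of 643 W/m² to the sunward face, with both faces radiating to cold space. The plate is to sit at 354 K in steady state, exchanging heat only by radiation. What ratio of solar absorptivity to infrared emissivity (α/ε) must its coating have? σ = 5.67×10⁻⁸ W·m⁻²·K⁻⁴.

α/ε ≈ 2.77

Balance: αS·A = εσ·2A·T⁴ ⇒ α/ε = 2σT⁴/S.
α/ε = 2·5.67×10⁻⁸·(354)⁴/643 = 2·5.67×10⁻⁸·1.570×10¹⁰/643.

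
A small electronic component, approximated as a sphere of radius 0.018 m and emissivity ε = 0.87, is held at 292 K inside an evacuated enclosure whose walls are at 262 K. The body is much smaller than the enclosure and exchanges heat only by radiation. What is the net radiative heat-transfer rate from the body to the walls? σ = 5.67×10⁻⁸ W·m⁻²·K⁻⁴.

For a small grey body in a large enclosure: P_net = εσA(T_body⁴ − T_wall⁴).
A = 4πr² = 0.004072 m²; T_body⁴ − T_wall⁴ = 7.270×10⁹ − 4.712×10⁹ = 2.558×10⁹ K⁴.
|P_net| = 0.87·5.67×10⁻⁸·0.004072·2.558×10⁹.

P_net ≈ 0.514 W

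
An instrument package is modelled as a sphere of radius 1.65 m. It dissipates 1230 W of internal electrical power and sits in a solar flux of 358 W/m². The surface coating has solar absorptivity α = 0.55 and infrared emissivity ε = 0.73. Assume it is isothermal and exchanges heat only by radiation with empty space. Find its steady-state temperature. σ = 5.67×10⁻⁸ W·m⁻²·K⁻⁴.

At steady state, absorbed solar power + internal power = radiated power.
Absorbed: α·S·A_cross = 0.55·358·8.553 = 1684 W (cross-section πr²).
Total input = 1684 + 1230 = 2914 W.
Radiated: εσ·A_surf·T⁴ with A_surf = 4πr² = 34.21 m².
T⁴ = 2914/(0.73·5.67×10⁻⁸·34.21) = 2.058×10⁹ K⁴.

T ≈ 213 K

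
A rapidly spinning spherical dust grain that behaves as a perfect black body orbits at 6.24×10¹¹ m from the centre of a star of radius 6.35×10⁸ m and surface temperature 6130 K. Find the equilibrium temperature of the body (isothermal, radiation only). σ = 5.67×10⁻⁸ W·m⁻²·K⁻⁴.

T ≈ 138 K

The star's surface emits σT_*⁴; at distance d the flux is S = σT_*⁴(R_*/d)².
S = 5.67×10⁻⁸·(6130)⁴·(6.35×10⁸/6.24×10¹¹)² = 82.91 W/m².
For an isothermal sphere T⁴ = (1−a)S/(4σ) = 3.656×10⁸ K⁴.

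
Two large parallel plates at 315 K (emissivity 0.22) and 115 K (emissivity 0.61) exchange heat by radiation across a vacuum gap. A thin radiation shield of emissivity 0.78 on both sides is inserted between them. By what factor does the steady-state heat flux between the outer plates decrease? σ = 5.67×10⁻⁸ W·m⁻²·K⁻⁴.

Without shield: q₀ = σΔ(T⁴)/(1/ε₁+1/ε₂−1) with denominator 5.185.
With shield the two gaps are in series; the resistances add: (1/ε₁+1/ε_s−1)+(1/ε_s+1/ε₂−1) = 4.828+1.921 = 6.749.
Heat-flux ratio q₀/q = 6.749/5.185.

factor ≈ 1.30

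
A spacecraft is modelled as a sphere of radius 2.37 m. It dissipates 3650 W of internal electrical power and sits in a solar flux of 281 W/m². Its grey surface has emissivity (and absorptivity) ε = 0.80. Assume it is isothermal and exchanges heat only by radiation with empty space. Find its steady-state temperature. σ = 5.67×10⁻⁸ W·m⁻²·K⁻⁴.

T ≈ 221 K

At steady state, absorbed solar power + internal power = radiated power.
Absorbed: α·S·A_cross = 0.80·281·17.65 = 3967 W (cross-section πr²).
Total input = 3967 + 3650 = 7617 W.
Radiated: εσ·A_surf·T⁴ with A_surf = 4πr² = 70.58 m².
T⁴ = 7617/(0.80·5.67×10⁻⁸·70.58) = 2.379×10⁹ K⁴.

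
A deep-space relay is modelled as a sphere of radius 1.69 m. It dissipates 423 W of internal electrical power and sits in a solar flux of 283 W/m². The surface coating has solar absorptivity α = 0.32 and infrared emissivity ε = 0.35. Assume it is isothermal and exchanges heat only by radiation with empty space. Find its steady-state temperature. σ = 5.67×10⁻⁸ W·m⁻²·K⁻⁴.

At steady state, absorbed solar power + internal power = radiated power.
Absorbed: α·S·A_cross = 0.32·283·8.973 = 812.6 W (cross-section πr²).
Total input = 812.6 + 423 = 1236 W.
Radiated: εσ·A_surf·T⁴ with A_surf = 4πr² = 35.89 m².
T⁴ = 1236/(0.35·5.67×10⁻⁸·35.89) = 1.735×10⁹ K⁴.

T ≈ 204 K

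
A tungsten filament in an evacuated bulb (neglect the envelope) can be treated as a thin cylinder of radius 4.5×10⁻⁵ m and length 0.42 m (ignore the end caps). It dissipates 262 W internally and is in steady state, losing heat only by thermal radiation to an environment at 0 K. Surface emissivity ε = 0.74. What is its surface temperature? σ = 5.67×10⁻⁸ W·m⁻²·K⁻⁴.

Steady state: internal power = radiated power, P = εσA T⁴.
Radiating area A = 2πrL = 1.188×10⁻⁴ m².
T⁴ = P/(εσA) = 262/(0.74·5.67×10⁻⁸·1.188×10⁻⁴) = 5.258×10¹³ K⁴.
T = (5.258×10¹³)^(1/4).

T ≈ 2690 K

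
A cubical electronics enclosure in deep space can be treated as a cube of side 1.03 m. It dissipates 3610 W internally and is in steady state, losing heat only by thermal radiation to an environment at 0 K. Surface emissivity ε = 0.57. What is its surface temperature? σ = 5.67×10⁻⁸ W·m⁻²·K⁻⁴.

T ≈ 364 K

Steady state: internal power = radiated power, P = εσA T⁴.
Radiating area A = 6L² = 6.365 m².
T⁴ = P/(εσA) = 3610/(0.57·5.67×10⁻⁸·6.365) = 1.755×10¹⁰ K⁴.
T = (1.755×10¹⁰)^(1/4).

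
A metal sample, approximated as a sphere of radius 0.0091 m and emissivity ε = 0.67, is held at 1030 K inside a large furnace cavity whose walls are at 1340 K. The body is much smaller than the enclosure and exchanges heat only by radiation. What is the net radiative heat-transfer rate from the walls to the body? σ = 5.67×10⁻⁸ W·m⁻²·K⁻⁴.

P_net ≈ 83.0 W

For a small grey body in a large enclosure: P_net = εσA(T_body⁴ − T_wall⁴).
A = 4πr² = 0.001041 m²; T_body⁴ − T_wall⁴ = 1.126×10¹² − 3.224×10¹² = -2.099×10¹² K⁴.
|P_net| = 0.67·5.67×10⁻⁸·0.001041·2.099×10¹².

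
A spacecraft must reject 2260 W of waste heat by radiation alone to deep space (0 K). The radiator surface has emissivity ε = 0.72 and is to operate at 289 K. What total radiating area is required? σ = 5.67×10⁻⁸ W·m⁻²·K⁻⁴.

P = εσA T⁴ ⇒ A = P/(εσT⁴).
T⁴ = 6.976×10⁹ K⁴.
A = 2260/(0.72 × 5.67×10⁻⁸ × 6.976×10⁹).

A ≈ 7.94 m²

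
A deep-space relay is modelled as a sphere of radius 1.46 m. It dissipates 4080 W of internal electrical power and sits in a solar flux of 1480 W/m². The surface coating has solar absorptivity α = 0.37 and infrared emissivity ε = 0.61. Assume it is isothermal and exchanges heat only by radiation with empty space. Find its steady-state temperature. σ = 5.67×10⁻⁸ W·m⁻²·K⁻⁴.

T ≈ 302 K

At steady state, absorbed solar power + internal power = radiated power.
Absorbed: α·S·A_cross = 0.37·1480·6.697 = 3667 W (cross-section πr²).
Total input = 3667 + 4080 = 7747 W.
Radiated: εσ·A_surf·T⁴ with A_surf = 4πr² = 26.79 m².
T⁴ = 7747/(0.61·5.67×10⁻⁸·26.79) = 8.362×10⁹ K⁴.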